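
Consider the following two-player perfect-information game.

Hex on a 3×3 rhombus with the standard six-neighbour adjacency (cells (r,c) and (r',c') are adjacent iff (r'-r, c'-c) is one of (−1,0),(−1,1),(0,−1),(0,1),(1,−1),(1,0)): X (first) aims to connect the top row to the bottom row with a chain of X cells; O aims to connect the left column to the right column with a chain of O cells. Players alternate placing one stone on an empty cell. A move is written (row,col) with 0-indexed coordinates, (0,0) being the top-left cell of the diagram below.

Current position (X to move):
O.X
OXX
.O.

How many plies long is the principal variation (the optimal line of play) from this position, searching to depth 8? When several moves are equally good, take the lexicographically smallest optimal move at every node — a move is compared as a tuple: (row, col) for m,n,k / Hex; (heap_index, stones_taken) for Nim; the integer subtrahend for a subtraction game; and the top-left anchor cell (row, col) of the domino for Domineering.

PV length from [O.X/OXX/.O.]: 3 plies

[O.X/OXX/.O.] X move#1: (0,1):+1/OXX/OXX/.O.*, (2,0):+1/O.X/OXX/XO., (2,2):+1/O.X/OXX/.OX
[OXX/OXX/.O.] O move#2: (2,0):-1/OXX/OXX/OO.*, (2,2):-1/OXX/OXX/.OO
[OXX/OXX/OO.] X move#3: (2,2):+1/OXX/OXX/OOX*
[OXX/OXX/OOX] end (terminal -1, O#4); searched O.X/OXX/.O. to 8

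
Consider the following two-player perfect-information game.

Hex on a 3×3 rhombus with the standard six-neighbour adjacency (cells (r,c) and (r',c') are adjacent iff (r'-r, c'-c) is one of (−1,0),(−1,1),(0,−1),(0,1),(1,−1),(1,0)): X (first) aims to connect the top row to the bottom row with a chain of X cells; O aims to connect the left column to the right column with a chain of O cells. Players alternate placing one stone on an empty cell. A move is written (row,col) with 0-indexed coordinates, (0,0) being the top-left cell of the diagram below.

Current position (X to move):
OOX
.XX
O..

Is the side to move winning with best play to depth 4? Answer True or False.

X winning at [OOX/.XX/O..]: True

ply 1, X at OOX/.XX/O.. | (1,0)=+1→OOX/XXX/O..*; (2,1)=+1→OOX/.XX/OX.; (2,2)=+1→OOX/.XX/O.X
ply 2, O at OOX/XXX/O.. | (2,1)=-1→OOX/XXX/OO.*; (2,2)=-1→OOX/XXX/O.O
ply 3, X at OOX/XXX/OO. | (2,2)=+1→OOX/XXX/OOX*
ply 4: OOX/XXX/OOX is terminal -1 (O); from OOX/.XX/O.. depth 4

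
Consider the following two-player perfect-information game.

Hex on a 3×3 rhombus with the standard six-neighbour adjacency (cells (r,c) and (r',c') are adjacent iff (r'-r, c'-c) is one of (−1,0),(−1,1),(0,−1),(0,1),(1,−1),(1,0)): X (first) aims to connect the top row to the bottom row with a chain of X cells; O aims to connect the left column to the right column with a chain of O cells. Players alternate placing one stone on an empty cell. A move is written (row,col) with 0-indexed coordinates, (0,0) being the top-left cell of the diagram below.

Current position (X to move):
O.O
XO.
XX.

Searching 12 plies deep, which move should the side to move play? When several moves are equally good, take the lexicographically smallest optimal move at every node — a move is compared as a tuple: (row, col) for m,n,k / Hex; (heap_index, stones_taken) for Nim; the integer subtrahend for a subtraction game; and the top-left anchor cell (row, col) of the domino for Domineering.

[O.O/XO./XX.] X move#1: (0,1):+1/OXO/XO./XX.*, (1,2):-1/O.O/XOX/XX., (2,2):-1/O.O/XO./XXX
[OXO/XO./XX.] end (terminal -1, O#2); searched O.O/XO./XX. to 12

X's best at [O.O/XO./XX.]: (0,1)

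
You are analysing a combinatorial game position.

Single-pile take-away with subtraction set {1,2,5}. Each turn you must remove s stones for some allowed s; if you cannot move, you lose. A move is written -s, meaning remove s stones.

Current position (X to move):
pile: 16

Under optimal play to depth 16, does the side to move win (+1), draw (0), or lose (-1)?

[16] X move#1: -1:+1/15*, -2:-1/14, -5:-1/11
[15] O move#2: -1:-1/14*, -2:-1/13, -5:-1/10
[14] X move#3: -1:-1/13, -2:+1/12*, -5:+1/9
[12] O move#4: -1:-1/11*, -2:-1/10, -5:-1/7
[11] X move#5: -1:-1/10, -2:+1/9*, -5:+1/6
[9] O move#6: -1:-1/8*, -2:-1/7, -5:-1/4
[8] X move#7: -1:-1/7, -2:+1/6*, -5:+1/3
[6] O move#8: -1:-1/5*, -2:-1/4, -5:-1/1
[5] X move#9: -1:-1/4, -2:+1/3*, -5:+1/0
[3] O move#10: -1:-1/2*, -2:-1/1
[2] X move#11: -1:-1/1, -2:+1/0*
[0] end (terminal -1, O#12); searched 16 to 16

value(16, X) = +1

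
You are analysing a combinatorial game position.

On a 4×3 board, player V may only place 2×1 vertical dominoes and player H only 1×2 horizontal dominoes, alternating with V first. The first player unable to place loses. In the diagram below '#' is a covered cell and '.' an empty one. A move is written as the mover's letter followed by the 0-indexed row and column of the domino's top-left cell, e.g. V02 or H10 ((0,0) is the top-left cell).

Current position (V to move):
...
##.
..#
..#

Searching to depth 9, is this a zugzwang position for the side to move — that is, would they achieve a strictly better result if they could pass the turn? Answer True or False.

zugzwang(.../##./..#/..#, V) = False

ply 1, V at .../##./..#/..# | V02=-1→..#/###/..#/..#; V20=+1→.../##./#.#/#.#*; V21=+1→.../##./.##/.##
ply 2, H at .../##./#.#/#.# | H00=-1→##./##./#.#/#.#*; H01=-1→.##/##./#.#/#.#
ply 3, V at ##./##./#.#/#.# | V02=+1→###/###/#.#/#.#*; V21=+1→##./##./###/###
ply 4: ###/###/#.#/#.# is terminal -1 (H); from .../##./..#/..# depth 9
pass branch (H moves first from the same position):
  | ply 1, H at .../##./..#/..# | H00=-1→##./##./..#/..#; H01=-1→.##/##./..#/..#; H20=+1→.../##./###/..#*; H30=+1→.../##./..#/###
  | ply 2, V at .../##./###/..# | V02=-1→..#/###/###/..#*
  | ply 3, H at ..#/###/###/..# | H00=+1→###/###/###/..#*; H30=+1→..#/###/###/###
  | ply 4: ###/###/###/..# is terminal -1 (V); from .../##./..#/..# depth 9
V moving scores +1; V passing scores -1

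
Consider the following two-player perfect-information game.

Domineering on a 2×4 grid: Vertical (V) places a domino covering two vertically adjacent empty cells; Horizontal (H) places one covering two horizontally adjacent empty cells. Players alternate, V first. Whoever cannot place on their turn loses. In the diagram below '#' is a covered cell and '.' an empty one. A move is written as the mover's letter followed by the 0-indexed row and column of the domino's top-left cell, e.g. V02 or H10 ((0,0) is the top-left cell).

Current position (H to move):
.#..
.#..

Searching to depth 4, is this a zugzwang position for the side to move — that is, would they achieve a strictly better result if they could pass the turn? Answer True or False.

zugzwang(.#../.#.., H) = False

[.#../.#..] H move#1: H02:+1/.###/.#..*, H12:+1/.#../.###
[.###/.#..] V move#2: V00:-1/####/##..*
[####/##..] H move#3: H12:+1/####/####*
[####/####] end (terminal -1, V#4); searched .#../.#.. to 4
suppose H passes — search the same position with V to move:
pass> [.#../.#..] V move#1: V00:-1/##../##.., V02:+1/.##./.##.*, V03:+1/.#.#/.#.#
pass> [.##./.##.] end (terminal -1, H#2); searched .#../.#.. to 4
for H: play +1, pass -1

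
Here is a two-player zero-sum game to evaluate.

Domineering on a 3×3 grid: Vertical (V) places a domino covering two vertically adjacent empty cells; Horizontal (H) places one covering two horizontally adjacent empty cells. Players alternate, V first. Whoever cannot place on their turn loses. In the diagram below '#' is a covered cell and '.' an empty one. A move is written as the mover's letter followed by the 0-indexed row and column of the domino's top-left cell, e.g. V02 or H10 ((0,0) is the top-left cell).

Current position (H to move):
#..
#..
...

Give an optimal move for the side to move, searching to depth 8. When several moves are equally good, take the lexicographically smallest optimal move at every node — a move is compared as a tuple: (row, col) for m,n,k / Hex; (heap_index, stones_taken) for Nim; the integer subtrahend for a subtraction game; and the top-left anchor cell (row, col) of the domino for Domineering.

p1 H@[#../#../...]: H01[###/#../...]-1 H11[#../###/...]+1* H20[#../#../##.]-1 H21[#../#../.##]-1
p2 V@[#../###/...] terminal -1; root [#../#../...] d8

H's best at [#../#../...]: H11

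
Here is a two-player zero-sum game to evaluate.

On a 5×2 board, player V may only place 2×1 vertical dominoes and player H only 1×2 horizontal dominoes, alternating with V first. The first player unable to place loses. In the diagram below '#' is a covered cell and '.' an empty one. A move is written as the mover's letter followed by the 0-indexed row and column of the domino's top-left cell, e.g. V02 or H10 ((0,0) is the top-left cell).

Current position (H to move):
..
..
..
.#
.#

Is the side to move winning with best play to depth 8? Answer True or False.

H winning at [../../../.#/.#]: True

p1 H@[../../../.#/.#]: H00[##/../../.#/.#]-1 H10[../##/../.#/.#]+1* H20[../../##/.#/.#]-1
p2 V@[../##/../.#/.#]: V20[../##/#./##/.#]-1* V30[../##/../##/##]-1
p3 H@[../##/#./##/.#]: H00[##/##/#./##/.#]+1*
p4 V@[##/##/#./##/.#] terminal -1; root [../../../.#/.#] d8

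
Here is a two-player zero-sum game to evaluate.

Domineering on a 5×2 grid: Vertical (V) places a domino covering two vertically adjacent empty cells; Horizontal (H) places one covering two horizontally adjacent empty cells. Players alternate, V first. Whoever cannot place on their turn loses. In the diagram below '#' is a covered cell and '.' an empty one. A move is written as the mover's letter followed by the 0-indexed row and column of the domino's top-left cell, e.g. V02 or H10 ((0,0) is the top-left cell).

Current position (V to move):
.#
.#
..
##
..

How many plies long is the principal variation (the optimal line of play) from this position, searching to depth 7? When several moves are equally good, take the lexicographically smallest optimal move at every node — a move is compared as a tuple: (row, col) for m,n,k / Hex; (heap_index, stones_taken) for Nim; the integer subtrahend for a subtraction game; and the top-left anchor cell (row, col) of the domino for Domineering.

ply 1, V at .#/.#/../##/.. | V00=-1→##/##/../##/..*; V10=-1→.#/##/#./##/..
ply 2, H at ##/##/../##/.. | H20=+1→##/##/##/##/..*; H40=+1→##/##/../##/##
ply 3: ##/##/##/##/.. is terminal -1 (V); from .#/.#/../##/.. depth 7

PV length from [.#/.#/../##/..]: 2 plies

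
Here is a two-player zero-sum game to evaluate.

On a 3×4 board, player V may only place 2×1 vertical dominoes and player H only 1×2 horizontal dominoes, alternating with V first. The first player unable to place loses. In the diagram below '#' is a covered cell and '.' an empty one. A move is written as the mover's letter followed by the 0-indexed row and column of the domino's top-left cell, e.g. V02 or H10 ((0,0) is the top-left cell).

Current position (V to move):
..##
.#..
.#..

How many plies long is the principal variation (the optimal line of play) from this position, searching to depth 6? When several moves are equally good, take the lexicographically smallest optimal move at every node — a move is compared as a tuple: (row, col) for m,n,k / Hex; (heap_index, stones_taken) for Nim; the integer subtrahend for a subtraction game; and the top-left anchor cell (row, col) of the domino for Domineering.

ply 1, V at ..##/.#../.#.. | V00=-1→#.##/##../.#..; V10=-1→..##/##../##..; V12=+1→..##/.##./.##.*; V13=+1→..##/.#.#/.#.#
ply 2, H at ..##/.##./.##. | H00=-1→####/.##./.##.*
ply 3, V at ####/.##./.##. | V10=+1→####/###./###.*; V13=+1→####/.###/.###
ply 4: ####/###./###. is terminal -1 (H); from ..##/.#../.#.. depth 6

PV length from [..##/.#../.#..]: 3 plies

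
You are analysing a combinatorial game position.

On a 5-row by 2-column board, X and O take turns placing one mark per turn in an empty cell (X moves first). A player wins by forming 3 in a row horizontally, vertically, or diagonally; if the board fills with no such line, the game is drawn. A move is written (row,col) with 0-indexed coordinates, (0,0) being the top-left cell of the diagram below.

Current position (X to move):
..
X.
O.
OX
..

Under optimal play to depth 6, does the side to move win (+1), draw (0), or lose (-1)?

value(../X./O./OX/.., X) = 0

[../X./O./OX/..] X move#1: (0,0):-1/X./X./O./OX/.., (0,1):-1/.X/X./O./OX/.., (1,1):-1/../XX/O./OX/.., (2,1):-1/../X./OX/OX/.., (4,0):+0/../X./O./OX/X.*, (4,1):-1/../X./O./OX/.X
[../X./O./OX/X.] O move#2: (0,0):-1/O./X./O./OX/X., (0,1):-1/.O/X./O./OX/X., (1,1):+0/../XO/O./OX/X.*, (2,1):+0/../X./OO/OX/X., (4,1):+0/../X./O./OX/XO
[../XO/O./OX/X.] X move#3: (0,0):+0/X./XO/O./OX/X.*, (0,1):+0/.X/XO/O./OX/X., (2,1):+0/../XO/OX/OX/X., (4,1):+0/../XO/O./OX/XX
[X./XO/O./OX/X.] O move#4: (0,1):+0/XO/XO/O./OX/X.*, (2,1):+0/X./XO/OO/OX/X., (4,1):+0/X./XO/O./OX/XO
[XO/XO/O./OX/X.] X move#5: (2,1):+0/XO/XO/OX/OX/X.*, (4,1):-1/XO/XO/O./OX/XX
[XO/XO/OX/OX/X.] O move#6: (4,1):+0/XO/XO/OX/OX/XO*
[XO/XO/OX/OX/XO] end (terminal +0, X#7); searched ../X./O./OX/.. to 6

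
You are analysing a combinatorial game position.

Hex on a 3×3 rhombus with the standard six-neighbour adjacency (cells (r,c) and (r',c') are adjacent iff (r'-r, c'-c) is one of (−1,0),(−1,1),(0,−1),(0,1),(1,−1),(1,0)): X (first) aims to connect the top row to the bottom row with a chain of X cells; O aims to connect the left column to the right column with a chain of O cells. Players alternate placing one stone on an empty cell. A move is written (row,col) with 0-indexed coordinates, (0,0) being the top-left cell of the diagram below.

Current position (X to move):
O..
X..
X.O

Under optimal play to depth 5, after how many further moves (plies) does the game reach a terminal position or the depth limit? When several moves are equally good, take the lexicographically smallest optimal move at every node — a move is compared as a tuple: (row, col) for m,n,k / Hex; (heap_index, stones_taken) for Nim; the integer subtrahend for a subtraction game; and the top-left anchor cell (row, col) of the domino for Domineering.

PV length from [O../X../X.O]: 1 ply

[O../X../X.O] X move#1: (0,1):+1/OX./X../X.O*, (0,2):+1/O.X/X../X.O, (1,1):+1/O../XX./X.O, (1,2):+1/O../X.X/X.O, (2,1):+1/O../X../XXO
[OX./X../X.O] end (terminal -1, O#2); searched O../X../X.O to 5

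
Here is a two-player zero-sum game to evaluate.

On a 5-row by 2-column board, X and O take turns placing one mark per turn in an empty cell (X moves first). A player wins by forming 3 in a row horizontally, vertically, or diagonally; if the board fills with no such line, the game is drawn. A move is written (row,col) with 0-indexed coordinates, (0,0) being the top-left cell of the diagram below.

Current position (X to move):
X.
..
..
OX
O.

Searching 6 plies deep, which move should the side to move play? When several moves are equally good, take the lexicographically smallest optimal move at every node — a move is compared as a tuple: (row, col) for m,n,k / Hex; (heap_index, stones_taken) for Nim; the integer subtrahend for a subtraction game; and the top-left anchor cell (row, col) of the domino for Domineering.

X's best at [X./../../OX/O.]: (2,0)

[X./../../OX/O.] X move#1: (0,1):-1/XX/../../OX/O., (1,0):-1/X./X./../OX/O., (1,1):-1/X./.X/../OX/O., (2,0):+1/X./../X./OX/O.*, (2,1):-1/X./../.X/OX/O., (4,1):-1/X./../../OX/OX
[X./../X./OX/O.] O move#2: (0,1):-1/XO/../X./OX/O.*, (1,0):-1/X./O./X./OX/O., (1,1):-1/X./.O/X./OX/O., (2,1):-1/X./../XO/OX/O., (4,1):-1/X./../X./OX/OO
[XO/../X./OX/O.] X move#3: (1,0):+1/XO/X./X./OX/O.*, (1,1):+1/XO/.X/X./OX/O., (2,1):+1/XO/../XX/OX/O., (4,1):+1/XO/../X./OX/OX
[XO/X./X./OX/O.] end (terminal -1, O#4); searched X./../../OX/O. to 6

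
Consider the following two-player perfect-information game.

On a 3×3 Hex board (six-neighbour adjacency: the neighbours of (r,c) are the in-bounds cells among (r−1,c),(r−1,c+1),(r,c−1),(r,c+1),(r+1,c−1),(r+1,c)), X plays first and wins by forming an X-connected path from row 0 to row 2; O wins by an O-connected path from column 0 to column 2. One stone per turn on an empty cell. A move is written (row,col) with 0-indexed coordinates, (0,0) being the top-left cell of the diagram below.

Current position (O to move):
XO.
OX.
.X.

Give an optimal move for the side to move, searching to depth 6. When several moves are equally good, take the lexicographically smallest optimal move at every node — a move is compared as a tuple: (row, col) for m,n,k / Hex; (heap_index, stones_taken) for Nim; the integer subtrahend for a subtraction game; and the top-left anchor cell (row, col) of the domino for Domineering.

[XO./OX./.X.] O move#1: (0,2):+1/XOO/OX./.X.*, (1,2):-1/XO./OXO/.X., (2,0):-1/XO./OX./OX., (2,2):-1/XO./OX./.XO
[XOO/OX./.X.] end (terminal -1, X#2); searched XO./OX./.X. to 6

O's best at [XO./OX./.X.]: (0,2)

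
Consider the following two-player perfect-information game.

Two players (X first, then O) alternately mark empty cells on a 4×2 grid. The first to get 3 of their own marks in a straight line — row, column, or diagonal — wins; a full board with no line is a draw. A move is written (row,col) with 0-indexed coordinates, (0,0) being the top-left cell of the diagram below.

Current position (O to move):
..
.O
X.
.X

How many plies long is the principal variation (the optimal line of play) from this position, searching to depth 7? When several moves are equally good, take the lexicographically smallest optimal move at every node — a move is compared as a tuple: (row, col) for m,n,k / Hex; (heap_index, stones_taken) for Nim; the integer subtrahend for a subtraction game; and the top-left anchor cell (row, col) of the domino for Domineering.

PV length from [../.O/X./.X]: 5 plies

ply 1, O at ../.O/X./.X | (0,0)=+0→O./.O/X./.X*; (0,1)=+0→.O/.O/X./.X; (1,0)=+0→../OO/X./.X; (2,1)=+0→../.O/XO/.X; (3,0)=+0→../.O/X./OX
ply 2, X at O./.O/X./.X | (0,1)=+0→OX/.O/X./.X*; (1,0)=+0→O./XO/X./.X; (2,1)=+0→O./.O/XX/.X; (3,0)=+0→O./.O/X./XX
ply 3, O at OX/.O/X./.X | (1,0)=+0→OX/OO/X./.X*; (2,1)=+0→OX/.O/XO/.X; (3,0)=+0→OX/.O/X./OX
ply 4, X at OX/OO/X./.X | (2,1)=+0→OX/OO/XX/.X*; (3,0)=+0→OX/OO/X./XX
ply 5, O at OX/OO/XX/.X | (3,0)=+0→OX/OO/XX/OX*
ply 6: OX/OO/XX/OX is terminal +0 (X); from ../.O/X./.X depth 7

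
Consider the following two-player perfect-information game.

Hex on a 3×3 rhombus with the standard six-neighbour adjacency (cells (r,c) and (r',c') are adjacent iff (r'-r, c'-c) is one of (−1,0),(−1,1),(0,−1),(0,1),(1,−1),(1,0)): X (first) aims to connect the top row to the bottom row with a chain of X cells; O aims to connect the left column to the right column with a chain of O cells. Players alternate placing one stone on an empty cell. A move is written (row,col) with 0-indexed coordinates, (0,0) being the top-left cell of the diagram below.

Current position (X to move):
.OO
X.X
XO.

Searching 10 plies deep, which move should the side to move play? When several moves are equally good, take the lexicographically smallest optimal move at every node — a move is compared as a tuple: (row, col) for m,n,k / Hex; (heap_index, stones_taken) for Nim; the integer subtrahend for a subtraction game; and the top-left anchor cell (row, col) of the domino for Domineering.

X's best at [.OO/X.X/XO.]: (0,0)

p1 X@[.OO/X.X/XO.]: (0,0)[XOO/X.X/XO.]+1* (1,1)[.OO/XXX/XO.]-1 (2,2)[.OO/X.X/XOX]-1
p2 O@[XOO/X.X/XO.] terminal -1; root [.OO/X.X/XO.] d10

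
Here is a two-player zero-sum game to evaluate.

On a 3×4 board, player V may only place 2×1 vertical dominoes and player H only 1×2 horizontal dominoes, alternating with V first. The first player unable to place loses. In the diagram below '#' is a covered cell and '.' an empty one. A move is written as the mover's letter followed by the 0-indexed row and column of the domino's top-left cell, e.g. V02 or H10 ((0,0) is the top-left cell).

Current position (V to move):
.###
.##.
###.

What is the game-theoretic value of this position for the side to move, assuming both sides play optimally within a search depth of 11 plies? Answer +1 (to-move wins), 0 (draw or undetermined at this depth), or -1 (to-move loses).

value(.###/.##./###., V) = +1

ply 1, V at .###/.##./###. | V00=+1→####/###./###.*; V13=+1→.###/.###/####
ply 2: ####/###./###. is terminal -1 (H); from .###/.##./###. depth 11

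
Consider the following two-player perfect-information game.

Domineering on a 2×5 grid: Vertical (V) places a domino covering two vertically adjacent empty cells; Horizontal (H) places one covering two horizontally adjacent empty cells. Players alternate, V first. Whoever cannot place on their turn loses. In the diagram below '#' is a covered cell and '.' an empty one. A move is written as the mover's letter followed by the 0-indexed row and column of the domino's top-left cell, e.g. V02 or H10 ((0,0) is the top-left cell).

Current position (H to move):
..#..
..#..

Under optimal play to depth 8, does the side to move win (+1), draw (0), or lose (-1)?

[..#../..#..] H move#1: H00:-1/###../..#..*, H03:-1/..###/..#.., H10:-1/..#../###.., H13:-1/..#../..###
[###../..#..] V move#2: V03:+1/####./..##.*, V04:+1/###.#/..#.#
[####./..##.] H move#3: H10:-1/####./####.*
[####./####.] V move#4: V04:+1/#####/#####*
[#####/#####] end (terminal -1, H#5); searched ..#../..#.. to 8

value(..#../..#.., H) = -1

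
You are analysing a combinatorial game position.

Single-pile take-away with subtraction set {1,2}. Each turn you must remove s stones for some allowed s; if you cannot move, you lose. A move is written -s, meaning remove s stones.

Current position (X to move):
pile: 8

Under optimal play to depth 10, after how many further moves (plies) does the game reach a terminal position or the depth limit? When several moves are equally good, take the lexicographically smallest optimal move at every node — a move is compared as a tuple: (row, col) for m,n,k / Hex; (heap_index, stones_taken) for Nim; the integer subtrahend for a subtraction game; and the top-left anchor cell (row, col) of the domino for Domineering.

p1 X@[8]: -1[7]-1 -2[6]+1*
p2 O@[6]: -1[5]-1* -2[4]-1
p3 X@[5]: -1[4]-1 -2[3]+1*
p4 O@[3]: -1[2]-1* -2[1]-1
p5 X@[2]: -1[1]-1 -2[0]+1*
p6 O@[0] terminal -1; root [8] d10

PV length from [8]: 5 plies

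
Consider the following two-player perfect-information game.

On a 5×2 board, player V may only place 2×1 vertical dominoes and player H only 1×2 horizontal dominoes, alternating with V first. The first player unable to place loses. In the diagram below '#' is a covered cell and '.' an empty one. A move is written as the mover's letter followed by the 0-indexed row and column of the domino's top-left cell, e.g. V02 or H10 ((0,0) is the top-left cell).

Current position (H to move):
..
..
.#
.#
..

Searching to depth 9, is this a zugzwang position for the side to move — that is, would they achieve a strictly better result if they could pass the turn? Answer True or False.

zugzwang(../../.#/.#/.., H) = False

[../../.#/.#/..] H move#1: H00:+1/##/../.#/.#/..*, H10:+1/../##/.#/.#/.., H40:-1/../../.#/.#/##
[##/../.#/.#/..] V move#2: V10:-1/##/#./##/.#/..*, V20:-1/##/../##/##/.., V30:-1/##/../.#/##/#.
[##/#./##/.#/..] H move#3: H40:+1/##/#./##/.#/##*
[##/#./##/.#/##] end (terminal -1, V#4); searched ../../.#/.#/.. to 9
pass branch (V moves first from the same position):
  | [../../.#/.#/..] V move#1: V00:+1/#./#./.#/.#/..*, V01:+1/.#/.#/.#/.#/.., V10:+1/../#./##/.#/.., V20:-1/../../##/##/.., V30:-1/../../.#/##/#.
  | [#./#./.#/.#/..] H move#2: H40:-1/#./#./.#/.#/##*
  | [#./#./.#/.#/##] V move#3: V01:+1/##/##/.#/.#/##*, V20:+1/#./#./##/##/##
  | [##/##/.#/.#/##] end (terminal -1, H#4); searched ../../.#/.#/.. to 9
H moving scores +1; H passing scores -1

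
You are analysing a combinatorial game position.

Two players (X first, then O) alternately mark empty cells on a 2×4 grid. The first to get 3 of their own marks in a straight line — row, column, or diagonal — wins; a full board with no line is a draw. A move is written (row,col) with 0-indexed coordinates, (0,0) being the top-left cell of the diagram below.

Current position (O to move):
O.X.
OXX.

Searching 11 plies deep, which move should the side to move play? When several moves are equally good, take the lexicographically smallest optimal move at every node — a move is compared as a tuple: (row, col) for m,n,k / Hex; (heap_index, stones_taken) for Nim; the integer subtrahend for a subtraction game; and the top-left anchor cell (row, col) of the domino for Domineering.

[O.X./OXX.] O move#1: (0,1):-1/OOX./OXX., (0,3):-1/O.XO/OXX., (1,3):+0/O.X./OXXO*
[O.X./OXXO] X move#2: (0,1):+0/OXX./OXXO*, (0,3):+0/O.XX/OXXO
[OXX./OXXO] O move#3: (0,3):+0/OXXO/OXXO*
[OXXO/OXXO] end (terminal +0, X#4); searched O.X./OXX. to 11

O's best at [O.X./OXX.]: (1,3)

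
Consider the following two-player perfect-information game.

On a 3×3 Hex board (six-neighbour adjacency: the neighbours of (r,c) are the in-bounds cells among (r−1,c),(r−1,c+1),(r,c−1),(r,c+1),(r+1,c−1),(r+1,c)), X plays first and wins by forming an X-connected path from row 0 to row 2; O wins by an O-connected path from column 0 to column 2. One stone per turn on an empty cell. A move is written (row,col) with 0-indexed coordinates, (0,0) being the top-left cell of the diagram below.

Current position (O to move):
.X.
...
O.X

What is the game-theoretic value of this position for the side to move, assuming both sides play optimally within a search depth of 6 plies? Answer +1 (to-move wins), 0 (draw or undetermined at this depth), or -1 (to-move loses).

p1 O@[.X./.../O.X]: (0,0)[OX./.../O.X]-1 (0,2)[.XO/.../O.X]-1 (1,0)[.X./O../O.X]-1 (1,1)[.X./.O./O.X]+1* (1,2)[.X./..O/O.X]+1 (2,1)[.X./.../OOX]-1
p2 X@[.X./.O./O.X]: (0,0)[XX./.O./O.X]-1* (0,2)[.XX/.O./O.X]-1 (1,0)[.X./XO./O.X]-1 (1,2)[.X./.OX/O.X]-1 (2,1)[.X./.O./OXX]-1
p3 O@[XX./.O./O.X]: (0,2)[XXO/.O./O.X]+1* (1,0)[XX./OO./O.X]+1 (1,2)[XX./.OO/O.X]+1 (2,1)[XX./.O./OOX]+1
p4 X@[XXO/.O./O.X] terminal -1; root [.X./.../O.X] d6

value(.X./.../O.X, O) = +1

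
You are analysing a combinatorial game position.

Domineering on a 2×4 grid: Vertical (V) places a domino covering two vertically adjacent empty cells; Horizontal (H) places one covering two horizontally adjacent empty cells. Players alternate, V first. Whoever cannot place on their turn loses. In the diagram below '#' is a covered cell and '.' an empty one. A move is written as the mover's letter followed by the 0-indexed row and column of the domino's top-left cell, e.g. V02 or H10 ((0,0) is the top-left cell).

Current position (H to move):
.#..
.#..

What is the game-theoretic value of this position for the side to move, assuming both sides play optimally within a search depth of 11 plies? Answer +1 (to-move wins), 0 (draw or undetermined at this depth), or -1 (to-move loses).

[.#../.#..] H move#1: H02:+1/.###/.#..*, H12:+1/.#../.###
[.###/.#..] V move#2: V00:-1/####/##..*
[####/##..] H move#3: H12:+1/####/####*
[####/####] end (terminal -1, V#4); searched .#../.#.. to 11

value(.#../.#.., H) = +1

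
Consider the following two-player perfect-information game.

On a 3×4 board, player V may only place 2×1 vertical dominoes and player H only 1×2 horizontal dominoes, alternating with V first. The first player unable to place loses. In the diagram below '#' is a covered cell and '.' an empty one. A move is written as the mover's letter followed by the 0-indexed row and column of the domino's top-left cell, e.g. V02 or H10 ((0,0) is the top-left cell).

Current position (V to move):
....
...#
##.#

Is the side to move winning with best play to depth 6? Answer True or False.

V winning at [..../...#/##.#]: True

ply 1, V at ..../...#/##.# | V00=-1→#.../#..#/##.#; V01=+1→.#../.#.#/##.#*; V02=-1→..#./..##/##.#; V12=-1→..../..##/####
ply 2, H at .#../.#.#/##.# | H02=-1→.###/.#.#/##.#*
ply 3, V at .###/.#.#/##.# | V00=+1→####/##.#/##.#*; V12=+1→.###/.###/####
ply 4: ####/##.#/##.# is terminal -1 (H); from ..../...#/##.# depth 6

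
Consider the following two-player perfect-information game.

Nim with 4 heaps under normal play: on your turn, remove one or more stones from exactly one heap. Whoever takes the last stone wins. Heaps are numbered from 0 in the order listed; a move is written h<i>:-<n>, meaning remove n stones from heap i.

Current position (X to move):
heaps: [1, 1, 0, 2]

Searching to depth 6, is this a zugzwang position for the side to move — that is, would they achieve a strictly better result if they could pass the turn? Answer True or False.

zugzwang((1,1,0,2), X) = False

ply 1, X at (1,1,0,2) | h0:-1=-1→(0,1,0,2); h1:-1=-1→(1,0,0,2); h3:-1=-1→(1,1,0,1); h3:-2=+1→(1,1,0,0)*
ply 2, O at (1,1,0,0) | h0:-1=-1→(0,1,0,0)*; h1:-1=-1→(1,0,0,0)
ply 3, X at (0,1,0,0) | h1:-1=+1→(0,0,0,0)*
ply 4: (0,0,0,0) is terminal -1 (O); from (1,1,0,2) depth 6
if X skipped the turn, O would face:
~ ply 1, O at (1,1,0,2) | h0:-1=-1→(0,1,0,2); h1:-1=-1→(1,0,0,2); h3:-1=-1→(1,1,0,1); h3:-2=+1→(1,1,0,0)*
~ ply 2, X at (1,1,0,0) | h0:-1=-1→(0,1,0,0)*; h1:-1=-1→(1,0,0,0)
~ ply 3, O at (0,1,0,0) | h1:-1=+1→(0,0,0,0)*
~ ply 4: (0,0,0,0) is terminal -1 (X); from (1,1,0,2) depth 6
compare (X): move=+1 vs pass=-1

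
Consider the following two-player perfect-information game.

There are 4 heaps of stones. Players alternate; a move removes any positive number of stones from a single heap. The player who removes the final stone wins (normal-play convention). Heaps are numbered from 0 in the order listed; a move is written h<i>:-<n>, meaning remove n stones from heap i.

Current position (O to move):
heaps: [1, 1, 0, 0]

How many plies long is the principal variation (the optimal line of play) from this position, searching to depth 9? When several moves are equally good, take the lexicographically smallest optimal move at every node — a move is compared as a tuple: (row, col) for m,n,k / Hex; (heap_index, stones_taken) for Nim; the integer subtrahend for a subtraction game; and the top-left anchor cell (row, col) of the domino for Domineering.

ply 1, O at (1,1,0,0) | h0:-1=-1→(0,1,0,0)*; h1:-1=-1→(1,0,0,0)
ply 2, X at (0,1,0,0) | h1:-1=+1→(0,0,0,0)*
ply 3: (0,0,0,0) is terminal -1 (O); from (1,1,0,0) depth 9

PV length from [(1,1,0,0)]: 2 plies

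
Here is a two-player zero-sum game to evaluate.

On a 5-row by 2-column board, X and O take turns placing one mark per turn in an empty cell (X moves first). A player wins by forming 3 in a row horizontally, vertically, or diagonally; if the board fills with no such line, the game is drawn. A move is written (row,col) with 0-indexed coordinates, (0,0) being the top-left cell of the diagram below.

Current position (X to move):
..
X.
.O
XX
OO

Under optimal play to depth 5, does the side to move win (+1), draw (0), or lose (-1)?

value(../X./.O/XX/OO, X) = +1

[../X./.O/XX/OO] X move#1: (0,0):+0/X./X./.O/XX/OO, (0,1):+0/.X/X./.O/XX/OO, (1,1):+0/../XX/.O/XX/OO, (2,0):+1/../X./XO/XX/OO*
[../X./XO/XX/OO] end (terminal -1, O#2); searched ../X./.O/XX/OO to 5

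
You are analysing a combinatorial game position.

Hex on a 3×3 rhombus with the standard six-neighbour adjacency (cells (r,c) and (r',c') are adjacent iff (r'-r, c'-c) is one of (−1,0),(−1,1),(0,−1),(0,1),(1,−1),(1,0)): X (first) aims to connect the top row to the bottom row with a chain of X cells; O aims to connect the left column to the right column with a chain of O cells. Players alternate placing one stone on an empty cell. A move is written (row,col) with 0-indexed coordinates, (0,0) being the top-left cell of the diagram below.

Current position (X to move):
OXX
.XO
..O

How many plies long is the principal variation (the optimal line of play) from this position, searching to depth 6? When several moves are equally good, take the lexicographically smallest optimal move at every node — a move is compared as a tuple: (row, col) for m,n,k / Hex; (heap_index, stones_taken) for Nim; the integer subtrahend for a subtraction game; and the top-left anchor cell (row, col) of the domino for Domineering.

[OXX/.XO/..O] X move#1: (1,0):+1/OXX/XXO/..O*, (2,0):+1/OXX/.XO/X.O, (2,1):+1/OXX/.XO/.XO
[OXX/XXO/..O] O move#2: (2,0):-1/OXX/XXO/O.O*, (2,1):-1/OXX/XXO/.OO
[OXX/XXO/O.O] X move#3: (2,1):+1/OXX/XXO/OXO*
[OXX/XXO/OXO] end (terminal -1, O#4); searched OXX/.XO/..O to 6

PV length from [OXX/.XO/..O]: 3 plies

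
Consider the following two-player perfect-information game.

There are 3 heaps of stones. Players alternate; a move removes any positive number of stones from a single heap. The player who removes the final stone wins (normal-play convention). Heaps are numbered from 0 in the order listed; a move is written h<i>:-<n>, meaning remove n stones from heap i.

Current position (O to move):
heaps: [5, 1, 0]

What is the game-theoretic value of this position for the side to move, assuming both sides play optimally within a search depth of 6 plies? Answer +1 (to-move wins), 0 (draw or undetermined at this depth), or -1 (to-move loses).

ply 1, O at (5,1,0) | h0:-1=-1→(4,1,0); h0:-2=-1→(3,1,0); h0:-3=-1→(2,1,0); h0:-4=+1→(1,1,0)*; h0:-5=-1→(0,1,0); h1:-1=-1→(5,0,0)
ply 2, X at (1,1,0) | h0:-1=-1→(0,1,0)*; h1:-1=-1→(1,0,0)
ply 3, O at (0,1,0) | h1:-1=+1→(0,0,0)*
ply 4: (0,0,0) is terminal -1 (X); from (5,1,0) depth 6

value((5,1,0), O) = +1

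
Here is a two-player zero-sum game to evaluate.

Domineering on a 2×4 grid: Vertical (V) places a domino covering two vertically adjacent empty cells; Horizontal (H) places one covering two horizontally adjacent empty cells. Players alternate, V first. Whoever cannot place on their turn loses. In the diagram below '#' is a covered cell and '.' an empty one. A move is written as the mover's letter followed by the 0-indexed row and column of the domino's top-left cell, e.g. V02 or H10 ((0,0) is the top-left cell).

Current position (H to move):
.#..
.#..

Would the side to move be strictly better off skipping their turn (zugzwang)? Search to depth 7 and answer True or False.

zugzwang(.#../.#.., H) = False

ply 1, H at .#../.#.. | H02=+1→.###/.#..*; H12=+1→.#../.###
ply 2, V at .###/.#.. | V00=-1→####/##..*
ply 3, H at ####/##.. | H12=+1→####/####*
ply 4: ####/#### is terminal -1 (V); from .#../.#.. depth 7
suppose H passes — search the same position with V to move:
pass> ply 1, V at .#../.#.. | V00=-1→##../##..; V02=+1→.##./.##.*; V03=+1→.#.#/.#.#
pass> ply 2: .##./.##. is terminal -1 (H); from .#../.#.. depth 7
for H: play +1, pass -1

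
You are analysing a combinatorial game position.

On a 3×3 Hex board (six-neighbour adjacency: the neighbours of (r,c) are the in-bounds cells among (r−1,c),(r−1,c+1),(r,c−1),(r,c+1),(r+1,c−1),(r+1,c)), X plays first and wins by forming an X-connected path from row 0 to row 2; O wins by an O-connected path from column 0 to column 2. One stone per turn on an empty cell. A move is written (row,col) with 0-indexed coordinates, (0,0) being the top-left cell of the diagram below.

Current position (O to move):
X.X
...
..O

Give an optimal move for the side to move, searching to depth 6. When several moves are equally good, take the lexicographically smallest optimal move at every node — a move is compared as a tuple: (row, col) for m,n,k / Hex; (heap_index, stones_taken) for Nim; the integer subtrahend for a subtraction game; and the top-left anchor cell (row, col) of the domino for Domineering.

O's best at [X.X/.../..O]: (1,1)

[X.X/.../..O] O move#1: (0,1):-1/XOX/.../..O, (1,0):-1/X.X/O../..O, (1,1):+1/X.X/.O./..O*, (1,2):-1/X.X/..O/..O, (2,0):-1/X.X/.../O.O, (2,1):-1/X.X/.../.OO
[X.X/.O./..O] X move#2: (0,1):-1/XXX/.O./..O*, (1,0):-1/X.X/XO./..O, (1,2):-1/X.X/.OX/..O, (2,0):-1/X.X/.O./X.O, (2,1):-1/X.X/.O./.XO
[XXX/.O./..O] O move#3: (1,0):+1/XXX/OO./..O*, (1,2):+1/XXX/.OO/..O, (2,0):+1/XXX/.O./O.O, (2,1):+1/XXX/.O./.OO
[XXX/OO./..O] X move#4: (1,2):-1/XXX/OOX/..O*, (2,0):-1/XXX/OO./X.O, (2,1):-1/XXX/OO./.XO
[XXX/OOX/..O] O move#5: (2,0):-1/XXX/OOX/O.O, (2,1):+1/XXX/OOX/.OO*
[XXX/OOX/.OO] end (terminal -1, X#6); searched X.X/.../..O to 6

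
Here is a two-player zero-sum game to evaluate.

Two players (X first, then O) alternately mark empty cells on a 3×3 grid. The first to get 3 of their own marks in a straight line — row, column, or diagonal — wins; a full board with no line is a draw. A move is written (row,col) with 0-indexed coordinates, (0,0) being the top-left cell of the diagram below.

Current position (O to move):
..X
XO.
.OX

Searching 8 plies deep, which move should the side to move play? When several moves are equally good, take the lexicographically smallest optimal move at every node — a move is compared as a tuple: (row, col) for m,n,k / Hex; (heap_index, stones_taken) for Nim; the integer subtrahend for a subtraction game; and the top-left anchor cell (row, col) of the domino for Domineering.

p1 O@[..X/XO./.OX]: (0,0)[O.X/XO./.OX]-1 (0,1)[.OX/XO./.OX]+1* (1,2)[..X/XOO/.OX]+0 (2,0)[..X/XO./OOX]-1
p2 X@[.OX/XO./.OX] terminal -1; root [..X/XO./.OX] d8

O's best at [..X/XO./.OX]: (0,1)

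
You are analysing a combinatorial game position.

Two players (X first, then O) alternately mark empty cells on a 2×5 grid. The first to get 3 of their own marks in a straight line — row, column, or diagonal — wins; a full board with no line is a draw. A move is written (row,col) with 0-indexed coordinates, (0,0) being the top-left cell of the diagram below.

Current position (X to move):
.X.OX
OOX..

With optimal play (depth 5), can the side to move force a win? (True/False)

[.X.OX/OOX..] X move#1: (0,0):+0/XX.OX/OOX..*, (0,2):+0/.XXOX/OOX.., (1,3):+0/.X.OX/OOXX., (1,4):+0/.X.OX/OOX.X
[XX.OX/OOX..] O move#2: (0,2):+0/XXOOX/OOX..*, (1,3):-1/XX.OX/OOXO., (1,4):-1/XX.OX/OOX.O
[XXOOX/OOX..] X move#3: (1,3):+0/XXOOX/OOXX.*, (1,4):+0/XXOOX/OOX.X
[XXOOX/OOXX.] O move#4: (1,4):+0/XXOOX/OOXXO*
[XXOOX/OOXXO] end (terminal +0, X#5); searched .X.OX/OOX.. to 5

X winning at [.X.OX/OOX..]: False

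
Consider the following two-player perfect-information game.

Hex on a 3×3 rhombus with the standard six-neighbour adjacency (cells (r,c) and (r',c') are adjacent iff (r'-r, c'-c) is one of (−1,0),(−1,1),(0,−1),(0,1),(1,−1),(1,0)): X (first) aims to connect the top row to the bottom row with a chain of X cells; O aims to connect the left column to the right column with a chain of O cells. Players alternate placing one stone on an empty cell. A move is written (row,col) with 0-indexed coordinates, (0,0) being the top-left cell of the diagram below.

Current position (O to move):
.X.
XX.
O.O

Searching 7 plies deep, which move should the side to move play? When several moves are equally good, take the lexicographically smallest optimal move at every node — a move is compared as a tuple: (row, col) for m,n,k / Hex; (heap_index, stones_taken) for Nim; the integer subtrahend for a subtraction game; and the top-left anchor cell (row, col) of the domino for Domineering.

p1 O@[.X./XX./O.O]: (0,0)[OX./XX./O.O]-1 (0,2)[.XO/XX./O.O]-1 (1,2)[.X./XXO/O.O]-1 (2,1)[.X./XX./OOO]+1*
p2 X@[.X./XX./OOO] terminal -1; root [.X./XX./O.O] d7

O's best at [.X./XX./O.O]: (2,1)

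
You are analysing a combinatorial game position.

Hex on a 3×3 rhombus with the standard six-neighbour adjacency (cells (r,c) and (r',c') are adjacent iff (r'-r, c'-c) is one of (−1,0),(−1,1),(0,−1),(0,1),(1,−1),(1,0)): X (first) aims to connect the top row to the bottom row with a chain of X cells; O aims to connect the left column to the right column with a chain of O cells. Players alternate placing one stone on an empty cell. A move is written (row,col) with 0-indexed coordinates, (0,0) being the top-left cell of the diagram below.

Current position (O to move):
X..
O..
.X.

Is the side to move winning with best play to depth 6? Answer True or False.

O winning at [X../O../.X.]: True

p1 O@[X../O../.X.]: (0,1)[XO./O../.X.]-1 (0,2)[X.O/O../.X.]+1* (1,1)[X../OO./.X.]+1 (1,2)[X../O.O/.X.]-1 (2,0)[X../O../OX.]-1 (2,2)[X../O../.XO]-1
p2 X@[X.O/O../.X.]: (0,1)[XXO/O../.X.]-1* (1,1)[X.O/OX./.X.]-1 (1,2)[X.O/O.X/.X.]-1 (2,0)[X.O/O../XX.]-1 (2,2)[X.O/O../.XX]-1
p3 O@[XXO/O../.X.]: (1,1)[XXO/OO./.X.]+1* (1,2)[XXO/O.O/.X.]-1 (2,0)[XXO/O../OX.]-1 (2,2)[XXO/O../.XO]-1
p4 X@[XXO/OO./.X.] terminal -1; root [X../O../.X.] d6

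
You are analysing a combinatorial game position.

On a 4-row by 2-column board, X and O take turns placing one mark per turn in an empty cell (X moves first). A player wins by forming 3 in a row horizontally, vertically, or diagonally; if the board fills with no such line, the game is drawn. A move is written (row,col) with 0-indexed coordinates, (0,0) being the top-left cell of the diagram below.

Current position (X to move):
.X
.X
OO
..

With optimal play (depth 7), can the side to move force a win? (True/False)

ply 1, X at .X/.X/OO/.. | (0,0)=+0→XX/.X/OO/..*; (1,0)=+0→.X/XX/OO/..; (3,0)=+0→.X/.X/OO/X.; (3,1)=-1→.X/.X/OO/.X
ply 2, O at XX/.X/OO/.. | (1,0)=+0→XX/OX/OO/..*; (3,0)=+0→XX/.X/OO/O.; (3,1)=+0→XX/.X/OO/.O
ply 3, X at XX/OX/OO/.. | (3,0)=+0→XX/OX/OO/X.*; (3,1)=-1→XX/OX/OO/.X
ply 4, O at XX/OX/OO/X. | (3,1)=+0→XX/OX/OO/XO*
ply 5: XX/OX/OO/XO is terminal +0 (X); from .X/.X/OO/.. depth 7

X winning at [.X/.X/OO/..]: False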